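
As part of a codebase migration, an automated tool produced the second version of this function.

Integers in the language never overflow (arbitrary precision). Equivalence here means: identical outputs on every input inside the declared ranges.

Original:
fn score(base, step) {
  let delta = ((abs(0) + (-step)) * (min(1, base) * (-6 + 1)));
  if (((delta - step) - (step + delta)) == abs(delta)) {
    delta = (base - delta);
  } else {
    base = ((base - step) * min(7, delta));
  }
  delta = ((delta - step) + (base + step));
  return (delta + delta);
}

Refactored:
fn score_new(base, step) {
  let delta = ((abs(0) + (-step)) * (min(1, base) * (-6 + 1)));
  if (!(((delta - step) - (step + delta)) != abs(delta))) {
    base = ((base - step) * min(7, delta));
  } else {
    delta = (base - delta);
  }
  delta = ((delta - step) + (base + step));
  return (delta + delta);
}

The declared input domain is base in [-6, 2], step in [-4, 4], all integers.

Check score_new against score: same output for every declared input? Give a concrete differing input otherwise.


These are not equivalent — on base=-6, step=-4 the outputs split (212 vs -264).
score: delta=120, then (((delta - step) - (step + delta)) == abs(delta)) is false, then base=-14, then delta=106, then returns 212
score_new: delta=120, then (!(((delta - step) - (step + delta)) != abs(delta))) is false, then delta=-126, then delta=-132, then returns -264
verdict: not equivalent; witness: base=-6, step=-4


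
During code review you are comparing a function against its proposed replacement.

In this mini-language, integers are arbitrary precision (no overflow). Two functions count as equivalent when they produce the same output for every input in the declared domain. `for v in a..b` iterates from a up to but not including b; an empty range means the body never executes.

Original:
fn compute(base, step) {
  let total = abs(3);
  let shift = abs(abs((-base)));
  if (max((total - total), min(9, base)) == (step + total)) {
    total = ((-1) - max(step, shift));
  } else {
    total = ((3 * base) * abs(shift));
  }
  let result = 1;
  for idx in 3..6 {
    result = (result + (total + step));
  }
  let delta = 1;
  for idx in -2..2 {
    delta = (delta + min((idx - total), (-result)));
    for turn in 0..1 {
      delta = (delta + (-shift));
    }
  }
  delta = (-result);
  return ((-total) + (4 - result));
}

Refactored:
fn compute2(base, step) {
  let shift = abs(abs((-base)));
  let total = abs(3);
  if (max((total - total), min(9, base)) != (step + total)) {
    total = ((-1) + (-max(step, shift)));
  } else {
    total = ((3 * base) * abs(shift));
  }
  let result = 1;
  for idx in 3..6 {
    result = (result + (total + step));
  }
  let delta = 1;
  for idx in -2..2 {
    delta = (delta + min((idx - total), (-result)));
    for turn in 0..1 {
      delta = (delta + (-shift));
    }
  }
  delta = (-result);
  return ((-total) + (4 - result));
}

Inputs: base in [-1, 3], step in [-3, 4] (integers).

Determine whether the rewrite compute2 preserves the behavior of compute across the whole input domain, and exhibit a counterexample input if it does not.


At base=-1, step=-3: compute gives 20, compute2 gives 24.
verdict: not equivalent; witness: base=-1, step=-3


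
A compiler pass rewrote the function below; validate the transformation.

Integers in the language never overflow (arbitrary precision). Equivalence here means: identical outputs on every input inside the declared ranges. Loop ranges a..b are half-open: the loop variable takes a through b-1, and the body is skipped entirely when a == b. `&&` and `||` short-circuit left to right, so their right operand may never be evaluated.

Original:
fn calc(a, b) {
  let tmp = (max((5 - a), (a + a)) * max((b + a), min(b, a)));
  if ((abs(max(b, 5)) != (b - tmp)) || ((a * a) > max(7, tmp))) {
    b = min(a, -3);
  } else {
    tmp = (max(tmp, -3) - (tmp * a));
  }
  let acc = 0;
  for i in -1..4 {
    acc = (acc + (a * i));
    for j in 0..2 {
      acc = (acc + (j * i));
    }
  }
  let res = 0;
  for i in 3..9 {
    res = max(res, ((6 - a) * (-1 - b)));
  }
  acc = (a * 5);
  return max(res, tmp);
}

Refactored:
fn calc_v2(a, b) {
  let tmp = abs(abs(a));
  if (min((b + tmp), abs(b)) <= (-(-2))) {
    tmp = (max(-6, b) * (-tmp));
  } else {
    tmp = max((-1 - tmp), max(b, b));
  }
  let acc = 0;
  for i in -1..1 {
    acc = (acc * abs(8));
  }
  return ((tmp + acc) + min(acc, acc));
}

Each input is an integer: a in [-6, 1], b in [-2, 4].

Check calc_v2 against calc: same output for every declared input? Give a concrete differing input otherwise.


Not equivalent: a=-6, b=-2 separates them (60 vs 12).
calc: tmp becomes -66; next ((abs(max(b, 5)) != (b - tmp)) || ((a * a) > max(7, tmp))) evaluates to true; next b becomes -6; next acc becomes 0; next at i=-1:; next acc becomes 6; next at j=0:; next acc becomes 6; next at j=1:; next acc becomes 5; next at i=0:; next acc becomes 5; next at j=0:; next acc becomes 5; next at j=1:; next acc becomes 5; next at i=1:; next acc becomes -1; next at j=0:; next acc becomes -1; next at j=1:; next acc becomes 0; next at i=2:; next acc becomes -12; next at j=0:; next acc becomes -12; next at j=1:; next acc becomes -10; next at i=3:; next acc becomes -28; next at j=0:; next acc becomes -28; next at j=1:; next acc becomes -25; next res becomes 0; next at i=3:; next res becomes 60; next at i=4:; next res becomes 60; next at i=5:; next res becomes 60; next at i=6:; next res becomes 60; next at i=7:; next res becomes 60; next at i=8:; next res becomes 60; next acc becomes -30; next final value 60
calc_v2: tmp becomes 6; next (min((b + tmp), abs(b)) <= (-(-2))) evaluates to true; next tmp becomes 12; next acc becomes 0; next at i=-1:; next acc becomes 0; next at i=0:; next acc becomes 0; next final value 12
verdict: not equivalent; witness: a=-6, b=-2


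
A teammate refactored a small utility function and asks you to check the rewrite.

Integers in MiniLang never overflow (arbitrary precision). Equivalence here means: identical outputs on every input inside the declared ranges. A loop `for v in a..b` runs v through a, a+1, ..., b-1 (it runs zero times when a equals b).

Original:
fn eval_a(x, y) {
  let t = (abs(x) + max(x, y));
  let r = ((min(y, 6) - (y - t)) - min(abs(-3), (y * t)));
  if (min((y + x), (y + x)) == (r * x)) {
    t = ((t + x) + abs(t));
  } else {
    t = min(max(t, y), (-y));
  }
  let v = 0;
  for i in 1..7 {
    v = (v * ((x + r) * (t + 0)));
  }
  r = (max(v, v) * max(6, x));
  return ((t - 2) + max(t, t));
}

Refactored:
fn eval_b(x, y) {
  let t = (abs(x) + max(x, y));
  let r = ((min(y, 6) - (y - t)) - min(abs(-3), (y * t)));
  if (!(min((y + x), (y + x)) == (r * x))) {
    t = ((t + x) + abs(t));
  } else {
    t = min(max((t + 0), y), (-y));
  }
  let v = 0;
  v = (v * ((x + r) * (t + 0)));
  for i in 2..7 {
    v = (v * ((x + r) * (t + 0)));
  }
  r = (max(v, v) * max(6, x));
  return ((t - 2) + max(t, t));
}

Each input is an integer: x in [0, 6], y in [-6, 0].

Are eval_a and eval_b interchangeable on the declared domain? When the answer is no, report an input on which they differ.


Take x=1, y=-6.
eval_a: t = 2; r = 14; (min((y + x), (y + x)) == (r * x)) -> false; t = 2; v = 0; [i=1]; v = 0; [i=2]; v = 0; [i=3]; v = 0; [i=4]; v = 0; [i=5]; v = 0; [i=6]; v = 0; r = 0; return 2
eval_b: t = 2; r = 14; (!(min((y + x), (y + x)) == (r * x))) -> true; t = 5; v = 0; v = 0; [i=2]; v = 0; [i=3]; v = 0; [i=4]; v = 0; [i=5]; v = 0; [i=6]; v = 0; r = 0; return 8
2 vs 8 — the two versions disagree here.
verdict: not equivalent; witness: x=1, y=-6


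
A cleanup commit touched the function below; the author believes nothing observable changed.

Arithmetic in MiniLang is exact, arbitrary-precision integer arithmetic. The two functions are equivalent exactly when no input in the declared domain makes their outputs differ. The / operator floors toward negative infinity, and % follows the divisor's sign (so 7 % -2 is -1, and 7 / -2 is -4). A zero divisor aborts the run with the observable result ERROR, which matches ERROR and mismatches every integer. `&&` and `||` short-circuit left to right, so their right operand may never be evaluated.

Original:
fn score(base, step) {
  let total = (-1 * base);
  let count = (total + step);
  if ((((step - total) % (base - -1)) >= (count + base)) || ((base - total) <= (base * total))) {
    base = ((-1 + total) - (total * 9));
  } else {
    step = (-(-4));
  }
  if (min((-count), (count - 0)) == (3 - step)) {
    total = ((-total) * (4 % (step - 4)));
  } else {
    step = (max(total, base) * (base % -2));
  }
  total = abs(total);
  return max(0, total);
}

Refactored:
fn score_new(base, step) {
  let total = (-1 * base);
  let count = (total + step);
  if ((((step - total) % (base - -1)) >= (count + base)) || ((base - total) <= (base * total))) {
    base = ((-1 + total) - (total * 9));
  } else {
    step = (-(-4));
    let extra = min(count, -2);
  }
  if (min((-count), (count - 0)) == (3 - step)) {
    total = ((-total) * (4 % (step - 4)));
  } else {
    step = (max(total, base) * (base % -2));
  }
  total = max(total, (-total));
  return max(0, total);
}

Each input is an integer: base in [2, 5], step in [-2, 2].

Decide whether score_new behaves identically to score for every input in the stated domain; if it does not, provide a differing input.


The two are interchangeable: constant usage differs; local variable names differ; statement counts differ; min/max/abs usage differs, and every declared input agrees.
Spot check at base=5, step=2 — score: total becomes -5; next count becomes -3; next ((((step - total) % (base - -1)) >= (count + base)) || ((base - total) <= (base * total))) evaluates to false; next step becomes 4; next (min((-count), (count - 0)) == (3 - step)) evaluates to false; next step becomes -5; next total becomes 5; next final value 5. score_new: total becomes -5; next count becomes -3; next ((((step - total) % (base - -1)) >= (count + base)) || ((base - total) <= (base * total))) evaluates to false; next step becomes 4; next extra becomes -3; next (min((-count), (count - 0)) == (3 - step)) evaluates to false; next step becomes -5; next total becomes 5; next final value 5. Both give 5.
Sweeping the whole domain (20 inputs) finds no disagreement.
verdict: equivalent


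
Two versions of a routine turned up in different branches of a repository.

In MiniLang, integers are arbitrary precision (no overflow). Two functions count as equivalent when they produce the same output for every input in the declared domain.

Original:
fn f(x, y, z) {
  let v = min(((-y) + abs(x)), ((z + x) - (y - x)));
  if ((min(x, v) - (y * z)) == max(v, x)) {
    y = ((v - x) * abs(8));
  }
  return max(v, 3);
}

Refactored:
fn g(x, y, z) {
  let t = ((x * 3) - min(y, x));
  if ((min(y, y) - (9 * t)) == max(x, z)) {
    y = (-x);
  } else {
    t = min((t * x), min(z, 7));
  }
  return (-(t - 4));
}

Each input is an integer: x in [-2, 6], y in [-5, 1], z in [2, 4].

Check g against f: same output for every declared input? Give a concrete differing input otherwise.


Try x=-2, y=-5, z=2.
f: v=3, then ((min(x, v) - (y * z)) == max(v, x)) is false, then returns 3
g: t=-1, then ((min(y, y) - (9 * t)) == max(x, z)) is false, then t=2, then returns 2
3 and 2 differ, so these are not the same function on this domain.
verdict: not equivalent; witness: x=-2, y=-5, z=2


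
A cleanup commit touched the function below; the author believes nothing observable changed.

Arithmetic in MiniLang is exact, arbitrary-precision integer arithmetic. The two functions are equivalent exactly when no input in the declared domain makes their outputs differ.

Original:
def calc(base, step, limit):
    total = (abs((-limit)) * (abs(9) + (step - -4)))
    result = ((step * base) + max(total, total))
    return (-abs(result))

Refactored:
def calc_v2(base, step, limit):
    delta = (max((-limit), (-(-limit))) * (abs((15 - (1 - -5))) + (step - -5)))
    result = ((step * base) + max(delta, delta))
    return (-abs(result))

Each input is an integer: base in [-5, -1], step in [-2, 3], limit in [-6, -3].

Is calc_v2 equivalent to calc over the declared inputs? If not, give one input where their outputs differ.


The rewrite breaks on base=-5, step=-2, limit=-6, where the results are -76 and -82.
calc: total = 66; result = 76; return -76
calc_v2: delta = 72; result = 82; return -82
verdict: not equivalent; witness: base=-5, step=-2, limit=-6


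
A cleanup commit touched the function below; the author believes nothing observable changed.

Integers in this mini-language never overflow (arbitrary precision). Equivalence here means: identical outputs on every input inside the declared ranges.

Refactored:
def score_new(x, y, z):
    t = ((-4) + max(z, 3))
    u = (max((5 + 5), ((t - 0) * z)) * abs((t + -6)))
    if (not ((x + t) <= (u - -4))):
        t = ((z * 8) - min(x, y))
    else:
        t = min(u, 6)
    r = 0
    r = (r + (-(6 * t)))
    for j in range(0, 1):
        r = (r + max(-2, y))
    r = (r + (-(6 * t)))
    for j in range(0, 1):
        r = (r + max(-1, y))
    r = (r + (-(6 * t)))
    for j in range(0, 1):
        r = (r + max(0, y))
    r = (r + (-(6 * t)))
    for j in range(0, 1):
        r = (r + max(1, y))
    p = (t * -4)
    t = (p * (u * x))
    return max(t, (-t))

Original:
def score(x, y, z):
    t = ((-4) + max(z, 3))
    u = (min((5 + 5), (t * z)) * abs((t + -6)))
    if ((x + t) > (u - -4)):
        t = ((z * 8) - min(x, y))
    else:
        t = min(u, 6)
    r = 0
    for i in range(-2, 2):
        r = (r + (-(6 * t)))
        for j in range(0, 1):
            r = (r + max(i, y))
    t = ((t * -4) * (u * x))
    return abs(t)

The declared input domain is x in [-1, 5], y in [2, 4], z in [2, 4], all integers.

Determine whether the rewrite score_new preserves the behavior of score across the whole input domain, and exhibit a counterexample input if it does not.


There is a counterexample at x=-1, y=2, z=2: 952 on one side, 1680 on the other.
score: t becomes -1; next u becomes -14; next ((x + t) > (u - -4)) evaluates to true; next t becomes 17; next r becomes 0; next at i=-2:; next r becomes -102; next at j=0:; next r becomes -100; next at i=-1:; next r becomes -202; next at j=0:; next r becomes -200; next at i=0:; next r becomes -302; next at j=0:; next r becomes -300; next at i=1:; next r becomes -402; next at j=0:; next r becomes -400; next t becomes -952; next final value 952
score_new: t becomes -1; next u becomes 70; next (not ((x + t) <= (u - -4))) evaluates to false; next t becomes 6; next r becomes 0; next r becomes -36; next at j=0:; next r becomes -34; next r becomes -70; next at j=0:; next r becomes -68; next r becomes -104; next at j=0:; next r becomes -102; next r becomes -138; next at j=0:; next r becomes -136; next p becomes -24; next t becomes 1680; next final value 1680
verdict: not equivalent; witness: x=-1, y=2, z=2


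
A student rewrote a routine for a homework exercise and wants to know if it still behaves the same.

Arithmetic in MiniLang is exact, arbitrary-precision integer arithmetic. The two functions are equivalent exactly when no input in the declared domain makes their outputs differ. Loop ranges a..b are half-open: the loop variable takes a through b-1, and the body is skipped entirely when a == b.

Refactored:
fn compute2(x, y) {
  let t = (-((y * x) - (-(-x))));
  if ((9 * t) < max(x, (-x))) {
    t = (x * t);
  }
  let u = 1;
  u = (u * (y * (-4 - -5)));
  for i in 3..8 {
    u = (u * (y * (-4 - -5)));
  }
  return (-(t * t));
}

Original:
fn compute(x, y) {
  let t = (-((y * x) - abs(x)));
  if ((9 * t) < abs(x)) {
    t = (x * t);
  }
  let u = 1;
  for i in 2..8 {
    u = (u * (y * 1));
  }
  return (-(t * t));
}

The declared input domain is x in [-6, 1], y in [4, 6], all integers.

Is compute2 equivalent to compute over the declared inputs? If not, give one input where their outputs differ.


The rewrite breaks on x=-6, y=4, where the results are -900 and -324.
compute: t=30, then ((9 * t) < abs(x)) is false, then u=1, then (i=2), then u=4, then (i=3), then u=16, then (i=4), then u=64, then (i=5), then u=256, then (i=6), then u=1024, then (i=7), then u=4096, then returns -900
compute2: t=18, then ((9 * t) < max(x, (-x))) is false, then u=1, then u=4, then (i=3), then u=16, then (i=4), then u=64, then (i=5), then u=256, then (i=6), then u=1024, then (i=7), then u=4096, then returns -324
verdict: not equivalent; witness: x=-6, y=4


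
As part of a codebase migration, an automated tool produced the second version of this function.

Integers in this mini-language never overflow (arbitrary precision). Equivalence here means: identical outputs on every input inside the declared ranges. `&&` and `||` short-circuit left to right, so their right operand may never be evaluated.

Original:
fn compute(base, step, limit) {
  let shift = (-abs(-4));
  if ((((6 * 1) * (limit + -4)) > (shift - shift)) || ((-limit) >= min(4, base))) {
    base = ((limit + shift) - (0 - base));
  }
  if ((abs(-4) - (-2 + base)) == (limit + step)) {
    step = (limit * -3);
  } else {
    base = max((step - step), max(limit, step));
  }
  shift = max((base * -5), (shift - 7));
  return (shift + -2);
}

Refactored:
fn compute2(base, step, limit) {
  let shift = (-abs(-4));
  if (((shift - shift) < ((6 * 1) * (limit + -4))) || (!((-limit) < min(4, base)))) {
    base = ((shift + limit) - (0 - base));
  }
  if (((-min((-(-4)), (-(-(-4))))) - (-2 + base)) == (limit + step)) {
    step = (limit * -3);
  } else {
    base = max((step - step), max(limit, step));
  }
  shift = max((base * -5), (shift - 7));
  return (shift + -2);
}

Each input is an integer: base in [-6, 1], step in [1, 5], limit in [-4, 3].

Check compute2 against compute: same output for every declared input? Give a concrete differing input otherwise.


This is a faithful refactor — constant usage differs; and min/max/abs usage differs; and comparison usage differs; and boolean connective usage differs, but the computed results match everywhere.
Tracing base=1, step=2, limit=-4: compute: shift=-4, then ((((6 * 1) * (limit + -4)) > (shift - shift)) || ((-limit) >= min(4, base))) is true, then base=-7, then ((abs(-4) - (-2 + base)) == (limit + step)) is false, then base=2, then shift=-10, then returns -12 | compute2: shift=-4, then (((shift - shift) < ((6 * 1) * (limit + -4))) || (!((-limit) < min(4, base)))) is true, then base=-7, then (((-min((-(-4)), (-(-(-4))))) - (-2 + base)) == (limit + step)) is false, then base=2, then shift=-10, then returns -12 — matching result -12.
Checked all 320 inputs in the declared domain: the outputs agree on every one.
verdict: equivalent


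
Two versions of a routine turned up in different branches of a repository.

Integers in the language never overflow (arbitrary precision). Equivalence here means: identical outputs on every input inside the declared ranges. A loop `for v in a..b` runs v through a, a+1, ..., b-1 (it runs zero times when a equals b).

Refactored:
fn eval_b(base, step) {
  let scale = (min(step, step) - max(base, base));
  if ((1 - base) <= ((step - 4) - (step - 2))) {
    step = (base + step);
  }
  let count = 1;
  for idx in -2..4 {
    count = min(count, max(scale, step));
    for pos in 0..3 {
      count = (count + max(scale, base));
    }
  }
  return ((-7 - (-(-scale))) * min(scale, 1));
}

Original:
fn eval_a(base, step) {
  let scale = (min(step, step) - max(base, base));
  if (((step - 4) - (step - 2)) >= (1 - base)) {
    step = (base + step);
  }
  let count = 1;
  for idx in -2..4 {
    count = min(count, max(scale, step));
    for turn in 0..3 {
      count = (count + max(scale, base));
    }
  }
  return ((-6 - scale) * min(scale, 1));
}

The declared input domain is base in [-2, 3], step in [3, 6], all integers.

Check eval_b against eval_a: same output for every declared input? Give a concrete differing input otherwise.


The rewrite breaks on base=-2, step=3, where the results are -11 and -12.
eval_a: scale := 5 | (((step - 4) - (step - 2)) >= (1 - base)): false | count := 1 | iter idx=-2: | count := 1 | iter turn=0: | count := 6 | iter turn=1: | count := 11 | iter turn=2: | count := 16 | iter idx=-1: | count := 5 | iter turn=0: | count := 10 | iter turn=1: | count := 15 | iter turn=2: | count := 20 | iter idx=0: | count := 5 | iter turn=0: | count := 10 | iter turn=1: | count := 15 | iter turn=2: | count := 20 | iter idx=1: | count := 5 | iter turn=0: | count := 10 | iter turn=1: | count := 15 | iter turn=2: | count := 20 | iter idx=2: | count := 5 | iter turn=0: | count := 10 | iter turn=1: | count := 15 | iter turn=2: | count := 20 | iter idx=3: | count := 5 | iter turn=0: | count := 10 | iter turn=1: | count := 15 | iter turn=2: | count := 20 | result -11
eval_b: scale := 5 | ((1 - base) <= ((step - 4) - (step - 2))): false | count := 1 | iter idx=-2: | count := 1 | iter pos=0: | count := 6 | iter pos=1: | count := 11 | iter pos=2: | count := 16 | iter idx=-1: | count := 5 | iter pos=0: | count := 10 | iter pos=1: | count := 15 | iter pos=2: | count := 20 | iter idx=0: | count := 5 | iter pos=0: | count := 10 | iter pos=1: | count := 15 | iter pos=2: | count := 20 | iter idx=1: | count := 5 | iter pos=0: | count := 10 | iter pos=1: | count := 15 | iter pos=2: | count := 20 | iter idx=2: | count := 5 | iter pos=0: | count := 10 | iter pos=1: | count := 15 | iter pos=2: | count := 20 | iter idx=3: | count := 5 | iter pos=0: | count := 10 | iter pos=1: | count := 15 | iter pos=2: | count := 20 | result -12
verdict: not equivalent; witness: base=-2, step=3


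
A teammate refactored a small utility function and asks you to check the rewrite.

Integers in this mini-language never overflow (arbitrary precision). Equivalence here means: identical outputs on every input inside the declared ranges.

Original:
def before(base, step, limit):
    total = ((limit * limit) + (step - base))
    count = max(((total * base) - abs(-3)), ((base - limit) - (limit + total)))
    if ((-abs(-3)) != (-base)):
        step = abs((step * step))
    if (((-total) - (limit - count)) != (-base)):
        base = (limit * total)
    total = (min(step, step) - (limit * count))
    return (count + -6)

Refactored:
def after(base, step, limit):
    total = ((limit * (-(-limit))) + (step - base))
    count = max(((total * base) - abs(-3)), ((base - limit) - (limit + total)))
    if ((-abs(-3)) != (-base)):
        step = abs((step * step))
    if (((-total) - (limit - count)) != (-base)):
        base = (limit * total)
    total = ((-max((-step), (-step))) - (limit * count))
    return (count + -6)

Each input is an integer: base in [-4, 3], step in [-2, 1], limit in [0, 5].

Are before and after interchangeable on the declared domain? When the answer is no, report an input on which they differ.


The two versions differ — the changes include min/max/abs usage differs.
Tracing base=2, step=-1, limit=0: before: total=-3, then count=5, then ((-abs(-3)) != (-base)) is true, then step=1, then (((-total) - (limit - count)) != (-base)) is true, then base=0, then total=1, then returns -1 | after: total=-3, then count=5, then ((-abs(-3)) != (-base)) is true, then step=1, then (((-total) - (limit - count)) != (-base)) is true, then base=0, then total=1, then returns -1 — matching result -1.
Sweeping the whole domain (192 inputs) finds no disagreement.
verdict: equivalent


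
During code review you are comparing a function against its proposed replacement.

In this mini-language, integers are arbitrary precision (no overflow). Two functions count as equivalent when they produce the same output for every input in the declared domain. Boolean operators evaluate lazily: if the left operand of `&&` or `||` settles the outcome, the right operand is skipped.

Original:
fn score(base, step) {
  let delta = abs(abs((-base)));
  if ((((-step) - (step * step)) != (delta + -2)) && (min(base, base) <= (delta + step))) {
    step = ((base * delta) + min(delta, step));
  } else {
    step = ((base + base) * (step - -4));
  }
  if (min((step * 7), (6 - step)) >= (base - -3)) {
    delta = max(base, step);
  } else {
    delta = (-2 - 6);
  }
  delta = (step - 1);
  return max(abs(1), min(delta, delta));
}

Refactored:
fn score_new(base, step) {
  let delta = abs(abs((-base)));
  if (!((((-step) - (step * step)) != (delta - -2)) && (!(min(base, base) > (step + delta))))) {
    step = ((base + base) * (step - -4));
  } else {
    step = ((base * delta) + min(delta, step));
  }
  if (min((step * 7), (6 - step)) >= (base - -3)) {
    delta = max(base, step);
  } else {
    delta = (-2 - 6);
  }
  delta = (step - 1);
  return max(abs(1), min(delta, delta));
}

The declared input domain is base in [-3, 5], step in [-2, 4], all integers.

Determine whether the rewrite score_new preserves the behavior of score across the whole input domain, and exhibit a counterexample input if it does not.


Evaluate both at base=2, step=0.
score: delta=2, then ((((-step) - (step * step)) != (delta + -2)) && (min(base, base) <= (delta + step))) is false, then step=16, then (min((step * 7), (6 - step)) >= (base - -3)) is false, then delta=-8, then delta=15, then returns 15
score_new: delta=2, then (!((((-step) - (step * step)) != (delta - -2)) && (!(min(base, base) > (step + delta))))) is false, then step=4, then (min((step * 7), (6 - step)) >= (base - -3)) is false, then delta=-8, then delta=3, then returns 3
15 against 3: the behavior changed.
verdict: not equivalent; witness: base=2, step=0


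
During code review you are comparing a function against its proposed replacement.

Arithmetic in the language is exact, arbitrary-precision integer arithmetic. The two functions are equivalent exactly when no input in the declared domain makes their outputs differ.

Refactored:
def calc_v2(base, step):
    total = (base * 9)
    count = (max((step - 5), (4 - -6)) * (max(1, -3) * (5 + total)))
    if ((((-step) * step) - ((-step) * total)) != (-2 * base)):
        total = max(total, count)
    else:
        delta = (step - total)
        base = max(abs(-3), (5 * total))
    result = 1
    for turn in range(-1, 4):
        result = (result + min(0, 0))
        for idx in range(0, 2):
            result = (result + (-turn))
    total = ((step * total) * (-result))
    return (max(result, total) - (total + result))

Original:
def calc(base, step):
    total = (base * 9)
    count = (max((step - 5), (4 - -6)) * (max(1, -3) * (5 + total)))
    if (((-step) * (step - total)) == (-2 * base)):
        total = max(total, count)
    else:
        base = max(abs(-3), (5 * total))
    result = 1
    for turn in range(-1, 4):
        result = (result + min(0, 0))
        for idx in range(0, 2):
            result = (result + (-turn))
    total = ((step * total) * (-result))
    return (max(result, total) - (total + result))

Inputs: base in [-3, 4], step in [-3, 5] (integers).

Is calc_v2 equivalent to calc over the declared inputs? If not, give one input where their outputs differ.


There is a counterexample at base=0, step=-3: 9 on one side, 1350 on the other.
calc: total := 0 | count := 50 | (((-step) * (step - total)) == (-2 * base)): false | base := 3 | result := 1 | iter turn=-1: | result := 1 | iter idx=0: | result := 2 | iter idx=1: | result := 3 | iter turn=0: | result := 3 | iter idx=0: | result := 3 | iter idx=1: | result := 3 | iter turn=1: | result := 3 | iter idx=0: | result := 2 | iter idx=1: | result := 1 | iter turn=2: | result := 1 | iter idx=0: | result := -1 | iter idx=1: | result := -3 | iter turn=3: | result := -3 | iter idx=0: | result := -6 | iter idx=1: | result := -9 | total := 0 | result 9
calc_v2: total := 0 | count := 50 | ((((-step) * step) - ((-step) * total)) != (-2 * base)): true | total := 50 | result := 1 | iter turn=-1: | result := 1 | iter idx=0: | result := 2 | iter idx=1: | result := 3 | iter turn=0: | result := 3 | iter idx=0: | result := 3 | iter idx=1: | result := 3 | iter turn=1: | result := 3 | iter idx=0: | result := 2 | iter idx=1: | result := 1 | iter turn=2: | result := 1 | iter idx=0: | result := -1 | iter idx=1: | result := -3 | iter turn=3: | result := -3 | iter idx=0: | result := -6 | iter idx=1: | result := -9 | total := -1350 | result 1350
verdict: not equivalent; witness: base=0, step=-3


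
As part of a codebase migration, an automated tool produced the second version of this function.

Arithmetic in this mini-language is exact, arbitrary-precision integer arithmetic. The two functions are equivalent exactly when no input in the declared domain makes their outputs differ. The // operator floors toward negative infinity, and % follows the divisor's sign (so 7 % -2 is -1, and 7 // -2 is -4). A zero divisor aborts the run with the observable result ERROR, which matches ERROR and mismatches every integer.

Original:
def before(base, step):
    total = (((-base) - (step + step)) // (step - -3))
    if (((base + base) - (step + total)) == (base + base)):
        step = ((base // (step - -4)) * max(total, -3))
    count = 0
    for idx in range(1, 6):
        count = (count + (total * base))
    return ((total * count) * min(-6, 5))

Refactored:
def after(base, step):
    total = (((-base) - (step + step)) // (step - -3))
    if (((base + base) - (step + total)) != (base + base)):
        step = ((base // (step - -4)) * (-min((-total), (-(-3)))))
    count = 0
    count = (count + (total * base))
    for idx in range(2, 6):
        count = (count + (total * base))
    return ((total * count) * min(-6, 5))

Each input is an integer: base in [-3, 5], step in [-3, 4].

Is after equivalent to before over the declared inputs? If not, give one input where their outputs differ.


The suspicious edit (`(((base + base) - (step + total)) == (base + base))` became `(((base + base) - (step + total)) != (base + base))`) never changes the result for any input inside the declared domain; all 72 inputs agree.
verdict: equivalent


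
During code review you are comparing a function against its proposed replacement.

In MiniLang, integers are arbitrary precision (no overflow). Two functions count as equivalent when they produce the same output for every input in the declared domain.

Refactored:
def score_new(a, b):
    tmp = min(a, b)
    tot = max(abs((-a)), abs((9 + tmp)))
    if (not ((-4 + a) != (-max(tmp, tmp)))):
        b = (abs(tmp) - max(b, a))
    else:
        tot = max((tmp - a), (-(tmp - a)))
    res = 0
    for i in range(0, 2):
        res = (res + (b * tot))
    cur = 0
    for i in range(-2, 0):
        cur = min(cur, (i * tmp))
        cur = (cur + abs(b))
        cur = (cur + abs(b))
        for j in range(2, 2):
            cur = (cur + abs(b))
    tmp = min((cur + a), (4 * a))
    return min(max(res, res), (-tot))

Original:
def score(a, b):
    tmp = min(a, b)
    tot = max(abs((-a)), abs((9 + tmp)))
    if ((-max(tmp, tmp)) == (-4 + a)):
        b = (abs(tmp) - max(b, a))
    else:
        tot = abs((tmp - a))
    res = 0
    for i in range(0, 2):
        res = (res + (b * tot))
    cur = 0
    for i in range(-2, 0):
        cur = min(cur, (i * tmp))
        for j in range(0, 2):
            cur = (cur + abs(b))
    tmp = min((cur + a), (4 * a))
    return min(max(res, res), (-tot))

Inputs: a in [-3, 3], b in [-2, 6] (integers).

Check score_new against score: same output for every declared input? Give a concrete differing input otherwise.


Behavior is preserved: although statement counts differ, plus loop structure differs, plus min/max/abs usage differs, plus arithmetic usage differs, plus boolean connective usage differs, plus comparison usage differs, the outputs never diverge.
Tracing a=0, b=-1: score: tmp becomes -1; next tot becomes 8; next ((-max(tmp, tmp)) == (-4 + a)) evaluates to false; next tot becomes 1; next res becomes 0; next at i=0:; next res becomes -1; next at i=1:; next res becomes -2; next cur becomes 0; next at i=-2:; next cur becomes 0; next at j=0:; next cur becomes 1; next at j=1:; next cur becomes 2; next at i=-1:; next cur becomes 1; next at j=0:; next cur becomes 2; next at j=1:; next cur becomes 3; next tmp becomes 0; next final value -2 | score_new: tmp becomes -1; next tot becomes 8; next (not ((-4 + a) != (-max(tmp, tmp)))) evaluates to false; next tot becomes 1; next res becomes 0; next at i=0:; next res becomes -1; next at i=1:; next res becomes -2; next cur becomes 0; next at i=-2:; next cur becomes 0; next cur becomes 1; next cur becomes 2; next j never enters its loop body; next at i=-1:; next cur becomes 1; next cur becomes 2; next cur becomes 3; next j never enters its loop body; next tmp becomes 0; next final value -2 — matching result -2.
Sweeping the whole domain (63 inputs) finds no disagreement.
verdict: equivalent


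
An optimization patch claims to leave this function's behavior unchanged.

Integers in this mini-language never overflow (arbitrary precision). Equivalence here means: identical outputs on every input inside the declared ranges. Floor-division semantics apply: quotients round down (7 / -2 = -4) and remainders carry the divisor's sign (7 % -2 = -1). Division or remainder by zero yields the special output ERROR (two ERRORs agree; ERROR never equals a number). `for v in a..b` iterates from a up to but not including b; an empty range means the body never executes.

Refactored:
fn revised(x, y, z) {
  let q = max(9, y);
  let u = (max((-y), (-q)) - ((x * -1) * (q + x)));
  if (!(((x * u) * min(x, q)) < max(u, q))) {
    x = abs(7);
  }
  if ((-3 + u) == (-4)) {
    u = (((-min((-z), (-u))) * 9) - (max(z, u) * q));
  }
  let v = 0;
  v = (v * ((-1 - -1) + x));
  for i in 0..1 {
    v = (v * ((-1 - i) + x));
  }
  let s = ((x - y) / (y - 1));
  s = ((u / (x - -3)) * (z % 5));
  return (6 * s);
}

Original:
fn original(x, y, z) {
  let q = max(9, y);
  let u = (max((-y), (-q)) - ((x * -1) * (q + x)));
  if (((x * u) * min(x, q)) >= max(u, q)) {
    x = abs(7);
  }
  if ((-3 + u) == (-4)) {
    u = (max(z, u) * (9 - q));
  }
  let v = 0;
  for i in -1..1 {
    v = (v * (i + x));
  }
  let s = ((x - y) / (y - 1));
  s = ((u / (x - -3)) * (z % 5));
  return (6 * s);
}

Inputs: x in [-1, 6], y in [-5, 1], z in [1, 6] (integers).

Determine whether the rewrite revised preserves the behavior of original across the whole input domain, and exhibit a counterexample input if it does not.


Changes here: constant usage differs, and boolean connective usage differs, and arithmetic usage differs, and loop structure differs, and statement counts differ, and comparison usage differs, and min/max/abs usage differs; the full 336-point sweep finds no disagreement.
verdict: equivalent


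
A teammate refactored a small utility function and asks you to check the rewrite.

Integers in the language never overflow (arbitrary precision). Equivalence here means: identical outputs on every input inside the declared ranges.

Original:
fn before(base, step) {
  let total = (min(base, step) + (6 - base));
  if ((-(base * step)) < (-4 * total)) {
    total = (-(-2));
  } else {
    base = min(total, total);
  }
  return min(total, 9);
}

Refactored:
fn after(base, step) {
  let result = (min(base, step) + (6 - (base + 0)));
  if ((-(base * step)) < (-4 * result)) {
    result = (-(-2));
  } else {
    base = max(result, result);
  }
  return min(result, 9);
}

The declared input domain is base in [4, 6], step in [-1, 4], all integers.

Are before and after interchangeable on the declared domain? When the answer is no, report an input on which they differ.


Equivalent. The suspicious-looking change has no observable effect anywhere in the declared ranges.
Sweeping the whole domain (18 inputs) finds no disagreement.
As a probe, take base=5, step=1: before runs total := 2 | ((-(base * step)) < (-4 * total)): false | base := 2 | result 2; after runs result := 2 | ((-(base * step)) < (-4 * result)): false | base := 2 | result 2; both end at 2.
verdict: equivalent


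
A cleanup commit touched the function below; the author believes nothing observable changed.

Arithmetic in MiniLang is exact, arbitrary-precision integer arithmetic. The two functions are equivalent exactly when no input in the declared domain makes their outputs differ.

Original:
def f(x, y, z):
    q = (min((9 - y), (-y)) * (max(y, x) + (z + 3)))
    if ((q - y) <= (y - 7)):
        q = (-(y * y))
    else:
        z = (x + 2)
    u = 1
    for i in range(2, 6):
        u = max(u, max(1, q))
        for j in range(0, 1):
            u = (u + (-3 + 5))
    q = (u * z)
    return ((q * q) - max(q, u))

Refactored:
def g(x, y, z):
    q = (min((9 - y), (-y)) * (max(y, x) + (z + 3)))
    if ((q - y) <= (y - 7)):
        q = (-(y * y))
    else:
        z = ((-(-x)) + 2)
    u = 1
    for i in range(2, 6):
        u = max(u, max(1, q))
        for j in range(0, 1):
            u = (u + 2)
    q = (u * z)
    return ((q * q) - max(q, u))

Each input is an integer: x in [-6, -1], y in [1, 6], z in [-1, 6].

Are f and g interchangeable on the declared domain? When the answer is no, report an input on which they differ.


Behavior is preserved: although constant usage differs, arithmetic usage differs, the outputs never diverge.
One worked example (x=-3, y=3, z=1) — f: q becomes -21; next ((q - y) <= (y - 7)) evaluates to true; next q becomes -9; next u becomes 1; next at i=2:; next u becomes 1; next at j=0:; next u becomes 3; next at i=3:; next u becomes 3; next at j=0:; next u becomes 5; next at i=4:; next u becomes 5; next at j=0:; next u becomes 7; next at i=5:; next u becomes 7; next at j=0:; next u becomes 9; next q becomes 9; next final value 72; g: q becomes -21; next ((q - y) <= (y - 7)) evaluates to true; next q becomes -9; next u becomes 1; next at i=2:; next u becomes 1; next at j=0:; next u becomes 3; next at i=3:; next u becomes 3; next at j=0:; next u becomes 5; next at i=4:; next u becomes 5; next at j=0:; next u becomes 7; next at i=5:; next u becomes 7; next at j=0:; next u becomes 9; next q becomes 9; next final value 72; agreement on 72.
Checked all 288 inputs in the declared domain: the outputs agree on every one.
verdict: equivalent


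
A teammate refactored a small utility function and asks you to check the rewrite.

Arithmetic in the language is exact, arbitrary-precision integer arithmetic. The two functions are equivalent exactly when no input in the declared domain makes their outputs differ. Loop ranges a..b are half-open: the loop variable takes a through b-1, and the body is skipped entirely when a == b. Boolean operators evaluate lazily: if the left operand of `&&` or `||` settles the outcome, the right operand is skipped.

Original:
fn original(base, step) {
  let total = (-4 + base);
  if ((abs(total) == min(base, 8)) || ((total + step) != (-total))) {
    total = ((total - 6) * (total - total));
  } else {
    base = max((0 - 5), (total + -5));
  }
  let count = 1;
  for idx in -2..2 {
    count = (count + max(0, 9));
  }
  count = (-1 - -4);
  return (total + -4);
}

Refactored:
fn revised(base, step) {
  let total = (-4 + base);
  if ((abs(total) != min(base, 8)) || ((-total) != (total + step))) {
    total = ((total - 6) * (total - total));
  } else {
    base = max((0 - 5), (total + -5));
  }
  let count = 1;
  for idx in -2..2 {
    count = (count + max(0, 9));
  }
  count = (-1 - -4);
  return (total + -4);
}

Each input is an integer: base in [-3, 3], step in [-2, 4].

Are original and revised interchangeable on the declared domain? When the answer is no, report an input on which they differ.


Try base=2, step=4.
original: total=-2, then ((abs(total) == min(base, 8)) || ((total + step) != (-total))) is true, then total=0, then count=1, then (idx=-2), then count=10, then (idx=-1), then count=19, then (idx=0), then count=28, then (idx=1), then count=37, then count=3, then returns -4
revised: total=-2, then ((abs(total) != min(base, 8)) || ((-total) != (total + step))) is false, then base=-5, then count=1, then (idx=-2), then count=10, then (idx=-1), then count=19, then (idx=0), then count=28, then (idx=1), then count=37, then count=3, then returns -6
-4 against -6: the behavior changed.
verdict: not equivalent; witness: base=2, step=4


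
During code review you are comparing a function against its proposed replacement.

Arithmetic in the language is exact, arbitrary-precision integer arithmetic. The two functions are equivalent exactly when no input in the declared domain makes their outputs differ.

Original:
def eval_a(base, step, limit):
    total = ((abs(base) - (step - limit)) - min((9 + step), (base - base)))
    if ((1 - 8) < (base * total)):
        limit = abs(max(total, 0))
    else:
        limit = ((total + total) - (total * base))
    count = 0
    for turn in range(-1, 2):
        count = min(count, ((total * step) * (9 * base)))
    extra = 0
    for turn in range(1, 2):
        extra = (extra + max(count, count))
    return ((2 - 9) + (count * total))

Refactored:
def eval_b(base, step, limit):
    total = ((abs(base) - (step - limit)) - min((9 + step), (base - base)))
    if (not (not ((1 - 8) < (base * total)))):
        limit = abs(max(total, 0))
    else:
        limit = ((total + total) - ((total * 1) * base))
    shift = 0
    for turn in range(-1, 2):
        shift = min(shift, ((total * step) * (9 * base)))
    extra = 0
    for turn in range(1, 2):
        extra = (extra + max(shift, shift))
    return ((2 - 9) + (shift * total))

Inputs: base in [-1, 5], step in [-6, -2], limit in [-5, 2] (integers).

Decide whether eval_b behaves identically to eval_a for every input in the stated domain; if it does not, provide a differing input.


Behavior is preserved: although boolean connective usage differs, plus local variable names differ, plus arithmetic usage differs, plus constant usage differs, the outputs never diverge.
As a probe, take base=3, step=-4, limit=-4: eval_a runs total becomes 3; next ((1 - 8) < (base * total)) evaluates to true; next limit becomes 3; next count becomes 0; next at turn=-1:; next count becomes -324; next at turn=0:; next count becomes -324; next at turn=1:; next count becomes -324; next extra becomes 0; next at turn=1:; next extra becomes -324; next final value -979; eval_b runs total becomes 3; next (not (not ((1 - 8) < (base * total)))) evaluates to true; next limit becomes 3; next shift becomes 0; next at turn=-1:; next shift becomes -324; next at turn=0:; next shift becomes -324; next at turn=1:; next shift becomes -324; next extra becomes 0; next at turn=1:; next extra becomes -324; next final value -979; both end at -979.
Every one of the 280 inputs gives matching results.
verdict: equivalent
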